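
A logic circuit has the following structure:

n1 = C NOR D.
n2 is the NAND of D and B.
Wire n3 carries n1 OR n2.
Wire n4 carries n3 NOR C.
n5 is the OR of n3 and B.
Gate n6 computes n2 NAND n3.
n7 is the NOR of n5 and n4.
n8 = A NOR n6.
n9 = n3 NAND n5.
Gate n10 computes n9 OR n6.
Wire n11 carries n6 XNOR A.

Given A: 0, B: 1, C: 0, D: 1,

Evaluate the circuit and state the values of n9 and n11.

n9 = 1, n11 = 0

n1 = C NOR D = 0 NOR 1 = 0
n2 = D NAND B = 1 NAND 1 = 0
n3 = n1 OR n2 = 0 OR 0 = 0
n5 = n3 OR B = 0 OR 1 = 1
n6 = n2 NAND n3 = 0 NAND 0 = 1
n9 = n3 NAND n5 = 0 NAND 1 = 1
n11 = n6 XNOR A = 1 XNOR 0 = 0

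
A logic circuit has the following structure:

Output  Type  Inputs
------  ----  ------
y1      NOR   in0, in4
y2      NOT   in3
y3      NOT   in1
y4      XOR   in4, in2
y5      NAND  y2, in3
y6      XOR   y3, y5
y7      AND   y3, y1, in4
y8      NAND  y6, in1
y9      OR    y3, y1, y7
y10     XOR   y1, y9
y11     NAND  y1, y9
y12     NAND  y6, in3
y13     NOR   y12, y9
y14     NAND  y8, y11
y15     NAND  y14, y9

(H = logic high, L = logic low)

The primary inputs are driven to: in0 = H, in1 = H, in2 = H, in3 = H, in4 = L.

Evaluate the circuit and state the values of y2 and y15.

y2 = L, y15 = H

y1 = in0 NOR in4 = H NOR L = L
y2 = NOT in3 = NOT H = L
y3 = NOT in1 = NOT H = L
y5 = y2 NAND in3 = L NAND H = H
y6 = y3 XOR y5 = L XOR H = H
y7 = y3 AND y1 AND in4 = L AND L AND L = L
y8 = y6 NAND in1 = H NAND H = L
y9 = y3 OR y1 OR y7 = L OR L OR L = L
y11 = y1 NAND y9 = L NAND L = H
y14 = y8 NAND y11 = L NAND H = H
y15 = y14 NAND y9 = H NAND L = H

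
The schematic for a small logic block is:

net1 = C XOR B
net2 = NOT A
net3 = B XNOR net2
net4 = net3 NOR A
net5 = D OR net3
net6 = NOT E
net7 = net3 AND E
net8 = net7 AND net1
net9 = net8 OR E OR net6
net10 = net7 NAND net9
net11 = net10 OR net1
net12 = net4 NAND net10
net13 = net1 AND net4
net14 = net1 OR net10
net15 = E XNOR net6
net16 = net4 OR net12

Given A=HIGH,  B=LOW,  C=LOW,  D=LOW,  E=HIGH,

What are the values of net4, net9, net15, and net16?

net4 = LOW; net9 = HIGH; net15 = LOW; net16 = HIGH

net1 = C XOR B = LOW XOR LOW = LOW
net2 = NOT A = NOT HIGH = LOW
net3 = B XNOR net2 = LOW XNOR LOW = HIGH
net4 = net3 NOR A = HIGH NOR HIGH = LOW
net6 = NOT E = NOT HIGH = LOW
net7 = net3 AND E = HIGH AND HIGH = HIGH
net8 = net7 AND net1 = HIGH AND LOW = LOW
net9 = net8 OR E OR net6 = LOW OR HIGH OR LOW = HIGH
net10 = net7 NAND net9 = HIGH NAND HIGH = LOW
net12 = net4 NAND net10 = LOW NAND LOW = HIGH
net15 = E XNOR net6 = HIGH XNOR LOW = LOW
net16 = net4 OR net12 = LOW OR HIGH = HIGH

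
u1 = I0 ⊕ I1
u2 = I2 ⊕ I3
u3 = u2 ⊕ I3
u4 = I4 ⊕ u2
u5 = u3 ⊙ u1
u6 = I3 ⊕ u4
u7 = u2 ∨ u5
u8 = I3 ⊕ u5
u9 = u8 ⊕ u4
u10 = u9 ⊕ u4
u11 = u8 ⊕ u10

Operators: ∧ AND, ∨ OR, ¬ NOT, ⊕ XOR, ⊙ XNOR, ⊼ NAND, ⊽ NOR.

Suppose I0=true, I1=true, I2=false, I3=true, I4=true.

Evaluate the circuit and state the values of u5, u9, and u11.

u1 = I0 XOR I1 = true XOR true = false
u2 = I2 XOR I3 = false XOR true = true
u3 = u2 XOR I3 = true XOR true = false
u4 = I4 XOR u2 = true XOR true = false
u5 = u3 XNOR u1 = false XNOR false = true
u8 = I3 XOR u5 = true XOR true = false
u9 = u8 XOR u4 = false XOR false = false
u10 = u9 XOR u4 = false XOR false = false
u11 = u8 XOR u10 = false XOR false = false

u5 = true, u9 = false, u11 = false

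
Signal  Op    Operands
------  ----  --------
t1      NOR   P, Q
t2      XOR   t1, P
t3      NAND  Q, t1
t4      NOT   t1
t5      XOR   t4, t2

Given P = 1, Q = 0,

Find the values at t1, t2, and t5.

t1 = P NOR Q = 1 NOR 0 = 0
t2 = t1 XOR P = 0 XOR 1 = 1
t4 = NOT t1 = NOT 0 = 1
t5 = t4 XOR t2 = 1 XOR 1 = 0

t1 = 0, t2 = 1, t5 = 0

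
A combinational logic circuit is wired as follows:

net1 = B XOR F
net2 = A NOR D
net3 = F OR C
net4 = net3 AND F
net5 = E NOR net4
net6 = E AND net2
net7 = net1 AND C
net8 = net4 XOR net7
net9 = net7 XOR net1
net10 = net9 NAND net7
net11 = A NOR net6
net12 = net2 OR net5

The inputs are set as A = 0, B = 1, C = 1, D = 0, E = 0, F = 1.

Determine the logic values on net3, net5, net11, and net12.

net3 = 1, net5 = 0, net11 = 1, net12 = 1

net2 = A NOR D = 0 NOR 0 = 1
net3 = F OR C = 1 OR 1 = 1
net4 = net3 AND F = 1 AND 1 = 1
net5 = E NOR net4 = 0 NOR 1 = 0
net6 = E AND net2 = 0 AND 1 = 0
net11 = A NOR net6 = 0 NOR 0 = 1
net12 = net2 OR net5 = 1 OR 0 = 1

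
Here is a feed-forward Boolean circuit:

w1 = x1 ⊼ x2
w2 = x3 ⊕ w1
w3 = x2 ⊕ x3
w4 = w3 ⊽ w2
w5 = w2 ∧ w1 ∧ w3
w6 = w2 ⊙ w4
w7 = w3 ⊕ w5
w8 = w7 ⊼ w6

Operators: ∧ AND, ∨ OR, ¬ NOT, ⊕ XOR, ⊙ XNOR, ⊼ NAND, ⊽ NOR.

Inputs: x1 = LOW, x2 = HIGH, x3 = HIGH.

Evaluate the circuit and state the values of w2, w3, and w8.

w1 = x1 NAND x2 = LOW NAND HIGH = HIGH
w2 = x3 XOR w1 = HIGH XOR HIGH = LOW
w3 = x2 XOR x3 = HIGH XOR HIGH = LOW
w4 = w3 NOR w2 = LOW NOR LOW = HIGH
w5 = w2 AND w1 AND w3 = LOW AND HIGH AND LOW = LOW
w6 = w2 XNOR w4 = LOW XNOR HIGH = LOW
w7 = w3 XOR w5 = LOW XOR LOW = LOW
w8 = w7 NAND w6 = LOW NAND LOW = HIGH

w2 = LOW; w3 = LOW; w8 = HIGH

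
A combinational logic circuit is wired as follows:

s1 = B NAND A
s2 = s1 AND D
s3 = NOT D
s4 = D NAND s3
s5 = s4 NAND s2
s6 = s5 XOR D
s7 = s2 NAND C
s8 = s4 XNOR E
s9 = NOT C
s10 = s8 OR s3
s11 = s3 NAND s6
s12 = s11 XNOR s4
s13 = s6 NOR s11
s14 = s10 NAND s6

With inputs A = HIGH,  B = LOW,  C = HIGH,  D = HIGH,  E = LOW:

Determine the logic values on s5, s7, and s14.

s5 = LOW, s7 = LOW, s14 = HIGH

s1 = B NAND A = LOW NAND HIGH = HIGH
s2 = s1 AND D = HIGH AND HIGH = HIGH
s3 = NOT D = NOT HIGH = LOW
s4 = D NAND s3 = HIGH NAND LOW = HIGH
s5 = s4 NAND s2 = HIGH NAND HIGH = LOW
s6 = s5 XOR D = LOW XOR HIGH = HIGH
s7 = s2 NAND C = HIGH NAND HIGH = LOW
s8 = s4 XNOR E = HIGH XNOR LOW = LOW
s10 = s8 OR s3 = LOW OR LOW = LOW
s14 = s10 NAND s6 = LOW NAND HIGH = HIGH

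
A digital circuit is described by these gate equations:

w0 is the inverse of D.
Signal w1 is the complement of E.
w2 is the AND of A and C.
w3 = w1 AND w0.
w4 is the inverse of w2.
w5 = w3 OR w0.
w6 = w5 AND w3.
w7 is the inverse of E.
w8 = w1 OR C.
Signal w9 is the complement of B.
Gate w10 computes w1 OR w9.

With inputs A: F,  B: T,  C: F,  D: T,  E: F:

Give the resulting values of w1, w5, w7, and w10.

w0 = NOT D = NOT T = F
w1 = NOT E = NOT F = T
w3 = w1 AND w0 = T AND F = F
w5 = w3 OR w0 = F OR F = F
w7 = NOT E = NOT F = T
w9 = NOT B = NOT T = F
w10 = w1 OR w9 = T OR F = T

w1 = T, w5 = F, w7 = T, w10 = T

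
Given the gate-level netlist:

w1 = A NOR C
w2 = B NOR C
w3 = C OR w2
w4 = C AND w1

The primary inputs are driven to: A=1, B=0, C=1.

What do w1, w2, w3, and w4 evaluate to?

w1 = A NOR C = 1 NOR 1 = 0
w2 = B NOR C = 0 NOR 1 = 0
w3 = C OR w2 = 1 OR 0 = 1
w4 = C AND w1 = 1 AND 0 = 0

w1 = 0, w2 = 0, w3 = 1, w4 = 0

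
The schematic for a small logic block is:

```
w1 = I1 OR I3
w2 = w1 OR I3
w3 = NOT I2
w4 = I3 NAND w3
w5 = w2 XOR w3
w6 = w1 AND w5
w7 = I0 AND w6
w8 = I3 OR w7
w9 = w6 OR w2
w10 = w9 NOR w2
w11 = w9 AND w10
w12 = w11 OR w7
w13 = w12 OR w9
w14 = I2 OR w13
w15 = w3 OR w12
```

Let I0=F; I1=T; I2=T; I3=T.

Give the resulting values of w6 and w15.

w1 = I1 OR I3 = T OR T = T
w2 = w1 OR I3 = T OR T = T
w3 = NOT I2 = NOT T = F
w5 = w2 XOR w3 = T XOR F = T
w6 = w1 AND w5 = T AND T = T
w7 = I0 AND w6 = F AND T = F
w9 = w6 OR w2 = T OR T = T
w10 = w9 NOR w2 = T NOR T = F
w11 = w9 AND w10 = T AND F = F
w12 = w11 OR w7 = F OR F = F
w15 = w3 OR w12 = F OR F = F

w6 = T; w15 = F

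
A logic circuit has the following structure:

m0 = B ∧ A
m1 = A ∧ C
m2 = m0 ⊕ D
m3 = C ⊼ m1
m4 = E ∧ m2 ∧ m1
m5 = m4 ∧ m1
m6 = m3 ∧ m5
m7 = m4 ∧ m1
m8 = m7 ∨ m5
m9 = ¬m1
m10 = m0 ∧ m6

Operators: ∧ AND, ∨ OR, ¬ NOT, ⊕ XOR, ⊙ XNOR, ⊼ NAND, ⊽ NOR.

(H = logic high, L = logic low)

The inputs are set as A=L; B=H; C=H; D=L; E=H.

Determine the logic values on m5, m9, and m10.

m0 = B AND A = H AND L = L
m1 = A AND C = L AND H = L
m2 = m0 XOR D = L XOR L = L
m3 = C NAND m1 = H NAND L = H
m4 = E AND m2 AND m1 = H AND L AND L = L
m5 = m4 AND m1 = L AND L = L
m6 = m3 AND m5 = H AND L = L
m9 = NOT m1 = NOT L = H
m10 = m0 AND m6 = L AND L = L

m5 = L  m9 = H  m10 = L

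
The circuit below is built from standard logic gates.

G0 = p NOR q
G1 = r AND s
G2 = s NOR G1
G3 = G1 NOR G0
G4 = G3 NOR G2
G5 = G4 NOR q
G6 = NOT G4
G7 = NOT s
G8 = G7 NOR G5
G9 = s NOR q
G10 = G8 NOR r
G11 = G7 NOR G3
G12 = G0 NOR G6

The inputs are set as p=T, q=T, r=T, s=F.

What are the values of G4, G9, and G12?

G4 = F, G9 = F, G12 = F

G0 = p NOR q = T NOR T = F
G1 = r AND s = T AND F = F
G2 = s NOR G1 = F NOR F = T
G3 = G1 NOR G0 = F NOR F = T
G4 = G3 NOR G2 = T NOR T = F
G6 = NOT G4 = NOT F = T
G9 = s NOR q = F NOR T = F
G12 = G0 NOR G6 = F NOR T = F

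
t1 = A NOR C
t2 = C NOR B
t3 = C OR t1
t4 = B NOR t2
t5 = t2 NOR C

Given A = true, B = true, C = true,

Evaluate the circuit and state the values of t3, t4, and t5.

t1 = A NOR C = true NOR true = false
t2 = C NOR B = true NOR true = false
t3 = C OR t1 = true OR false = true
t4 = B NOR t2 = true NOR false = false
t5 = t2 NOR C = false NOR true = false

t3 = true; t4 = false; t5 = false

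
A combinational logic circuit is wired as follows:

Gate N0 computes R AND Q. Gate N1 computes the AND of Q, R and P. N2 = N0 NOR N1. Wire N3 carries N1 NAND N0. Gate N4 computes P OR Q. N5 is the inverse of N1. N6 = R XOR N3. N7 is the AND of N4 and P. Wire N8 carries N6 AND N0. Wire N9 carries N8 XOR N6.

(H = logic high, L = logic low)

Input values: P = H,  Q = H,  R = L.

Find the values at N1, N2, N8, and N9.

N1 = L; N2 = H; N8 = L; N9 = H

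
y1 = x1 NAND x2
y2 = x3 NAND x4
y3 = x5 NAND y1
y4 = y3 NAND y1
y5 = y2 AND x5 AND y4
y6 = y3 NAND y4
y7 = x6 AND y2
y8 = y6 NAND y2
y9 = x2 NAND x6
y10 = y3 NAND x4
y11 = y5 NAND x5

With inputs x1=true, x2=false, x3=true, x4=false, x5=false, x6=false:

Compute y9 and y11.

y1 = x1 NAND x2 = true NAND false = true
y2 = x3 NAND x4 = true NAND false = true
y3 = x5 NAND y1 = false NAND true = true
y4 = y3 NAND y1 = true NAND true = false
y5 = y2 AND x5 AND y4 = true AND false AND false = false
y9 = x2 NAND x6 = false NAND false = true
y11 = y5 NAND x5 = false NAND false = true

y9 = true, y11 = true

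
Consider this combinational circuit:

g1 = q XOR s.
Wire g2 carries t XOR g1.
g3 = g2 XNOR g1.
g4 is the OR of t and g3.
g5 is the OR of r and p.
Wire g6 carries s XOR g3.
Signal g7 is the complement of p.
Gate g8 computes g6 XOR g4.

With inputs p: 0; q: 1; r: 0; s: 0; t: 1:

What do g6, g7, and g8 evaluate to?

g1 = q XOR s = 1 XOR 0 = 1
g2 = t XOR g1 = 1 XOR 1 = 0
g3 = g2 XNOR g1 = 0 XNOR 1 = 0
g4 = t OR g3 = 1 OR 0 = 1
g6 = s XOR g3 = 0 XOR 0 = 0
g7 = NOT p = NOT 0 = 1
g8 = g6 XOR g4 = 0 XOR 1 = 1

g6 = 0, g7 = 1, g8 = 1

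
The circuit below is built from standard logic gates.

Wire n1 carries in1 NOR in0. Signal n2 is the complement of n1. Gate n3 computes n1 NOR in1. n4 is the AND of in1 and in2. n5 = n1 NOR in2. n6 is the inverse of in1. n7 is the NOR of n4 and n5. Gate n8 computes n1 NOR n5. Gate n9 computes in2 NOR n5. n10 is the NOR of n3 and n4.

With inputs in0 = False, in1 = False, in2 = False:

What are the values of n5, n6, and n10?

n1 = in1 NOR in0 = False NOR False = True
n3 = n1 NOR in1 = True NOR False = False
n4 = in1 AND in2 = False AND False = False
n5 = n1 NOR in2 = True NOR False = False
n6 = NOT in1 = NOT False = True
n10 = n3 NOR n4 = False NOR False = True

n5 = False, n6 = True, n10 = True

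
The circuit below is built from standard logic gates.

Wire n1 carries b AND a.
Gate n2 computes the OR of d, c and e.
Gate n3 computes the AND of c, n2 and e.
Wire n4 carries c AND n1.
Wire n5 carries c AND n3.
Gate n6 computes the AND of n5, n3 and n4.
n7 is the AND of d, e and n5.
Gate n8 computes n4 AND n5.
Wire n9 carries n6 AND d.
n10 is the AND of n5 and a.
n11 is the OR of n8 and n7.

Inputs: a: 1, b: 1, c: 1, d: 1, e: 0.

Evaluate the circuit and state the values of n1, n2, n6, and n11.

n1 = 1, n2 = 1, n6 = 0, n11 = 0

n1 = b AND a = 1 AND 1 = 1
n2 = d OR c OR e = 1 OR 1 OR 0 = 1
n3 = c AND n2 AND e = 1 AND 1 AND 0 = 0
n4 = c AND n1 = 1 AND 1 = 1
n5 = c AND n3 = 1 AND 0 = 0
n6 = n5 AND n3 AND n4 = 0 AND 0 AND 1 = 0
n7 = d AND e AND n5 = 1 AND 0 AND 0 = 0
n8 = n4 AND n5 = 1 AND 0 = 0
n11 = n8 OR n7 = 0 OR 0 = 0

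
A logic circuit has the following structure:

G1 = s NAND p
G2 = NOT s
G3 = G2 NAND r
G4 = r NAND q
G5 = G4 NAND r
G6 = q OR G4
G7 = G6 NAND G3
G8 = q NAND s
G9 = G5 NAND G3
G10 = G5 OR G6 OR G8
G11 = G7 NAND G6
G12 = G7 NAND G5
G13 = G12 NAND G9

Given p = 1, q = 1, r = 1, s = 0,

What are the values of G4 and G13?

G4 = 0, G13 = 1

G2 = NOT s = NOT 0 = 1
G3 = G2 NAND r = 1 NAND 1 = 0
G4 = r NAND q = 1 NAND 1 = 0
G5 = G4 NAND r = 0 NAND 1 = 1
G6 = q OR G4 = 1 OR 0 = 1
G7 = G6 NAND G3 = 1 NAND 0 = 1
G9 = G5 NAND G3 = 1 NAND 0 = 1
G12 = G7 NAND G5 = 1 NAND 1 = 0
G13 = G12 NAND G9 = 0 NAND 1 = 1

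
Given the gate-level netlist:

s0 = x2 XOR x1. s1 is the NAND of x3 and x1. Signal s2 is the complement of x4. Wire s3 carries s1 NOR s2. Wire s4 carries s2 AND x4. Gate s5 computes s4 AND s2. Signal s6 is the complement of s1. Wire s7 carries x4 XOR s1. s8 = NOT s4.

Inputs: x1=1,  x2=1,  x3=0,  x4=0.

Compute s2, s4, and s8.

s2 = NOT x4 = NOT 0 = 1
s4 = s2 AND x4 = 1 AND 0 = 0
s8 = NOT s4 = NOT 0 = 1

s2 = 1, s4 = 0, s8 = 1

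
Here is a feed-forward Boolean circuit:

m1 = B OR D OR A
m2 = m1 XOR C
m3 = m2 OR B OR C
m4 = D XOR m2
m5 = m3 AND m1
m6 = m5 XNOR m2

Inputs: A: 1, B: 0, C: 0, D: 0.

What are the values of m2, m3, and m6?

m2 = 1  m3 = 1  m6 = 1

m1 = B OR D OR A = 0 OR 0 OR 1 = 1
m2 = m1 XOR C = 1 XOR 0 = 1
m3 = m2 OR B OR C = 1 OR 0 OR 0 = 1
m5 = m3 AND m1 = 1 AND 1 = 1
m6 = m5 XNOR m2 = 1 XNOR 1 = 1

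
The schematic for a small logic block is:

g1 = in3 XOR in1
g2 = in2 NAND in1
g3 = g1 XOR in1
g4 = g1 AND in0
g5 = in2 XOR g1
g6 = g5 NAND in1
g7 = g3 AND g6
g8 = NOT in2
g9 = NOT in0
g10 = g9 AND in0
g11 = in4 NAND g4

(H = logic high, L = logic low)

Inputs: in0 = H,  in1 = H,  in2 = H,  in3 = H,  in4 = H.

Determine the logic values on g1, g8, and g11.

g1 = in3 XOR in1 = H XOR H = L
g4 = g1 AND in0 = L AND H = L
g8 = NOT in2 = NOT H = L
g11 = in4 NAND g4 = H NAND L = H

g1 = L  g8 = L  g11 = H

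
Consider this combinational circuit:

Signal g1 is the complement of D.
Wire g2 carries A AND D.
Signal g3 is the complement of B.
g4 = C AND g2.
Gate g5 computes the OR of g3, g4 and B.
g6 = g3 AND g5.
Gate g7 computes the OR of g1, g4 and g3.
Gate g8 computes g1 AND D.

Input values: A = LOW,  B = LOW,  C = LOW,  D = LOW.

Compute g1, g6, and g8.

g1 = HIGH  g6 = HIGH  g8 = LOW

g1 = NOT D = NOT LOW = HIGH
g2 = A AND D = LOW AND LOW = LOW
g3 = NOT B = NOT LOW = HIGH
g4 = C AND g2 = LOW AND LOW = LOW
g5 = g3 OR g4 OR B = HIGH OR LOW OR LOW = HIGH
g6 = g3 AND g5 = HIGH AND HIGH = HIGH
g8 = g1 AND D = HIGH AND LOW = LOW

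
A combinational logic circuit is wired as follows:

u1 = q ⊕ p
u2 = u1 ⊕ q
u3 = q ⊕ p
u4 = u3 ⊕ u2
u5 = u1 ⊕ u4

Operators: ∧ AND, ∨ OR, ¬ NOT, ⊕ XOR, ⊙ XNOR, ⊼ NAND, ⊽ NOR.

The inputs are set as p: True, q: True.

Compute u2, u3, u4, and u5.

u1 = q XOR p = True XOR True = False
u2 = u1 XOR q = False XOR True = True
u3 = q XOR p = True XOR True = False
u4 = u3 XOR u2 = False XOR True = True
u5 = u1 XOR u4 = False XOR True = True

u2 = True; u3 = False; u4 = True; u5 = True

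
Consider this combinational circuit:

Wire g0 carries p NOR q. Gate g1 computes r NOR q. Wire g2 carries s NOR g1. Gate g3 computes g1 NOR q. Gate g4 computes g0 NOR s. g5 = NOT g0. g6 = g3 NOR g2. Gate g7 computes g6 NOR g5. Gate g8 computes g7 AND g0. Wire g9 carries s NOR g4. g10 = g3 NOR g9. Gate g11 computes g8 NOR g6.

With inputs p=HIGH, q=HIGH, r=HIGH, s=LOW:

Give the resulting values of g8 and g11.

g0 = p NOR q = HIGH NOR HIGH = LOW
g1 = r NOR q = HIGH NOR HIGH = LOW
g2 = s NOR g1 = LOW NOR LOW = HIGH
g3 = g1 NOR q = LOW NOR HIGH = LOW
g5 = NOT g0 = NOT LOW = HIGH
g6 = g3 NOR g2 = LOW NOR HIGH = LOW
g7 = g6 NOR g5 = LOW NOR HIGH = LOW
g8 = g7 AND g0 = LOW AND LOW = LOW
g11 = g8 NOR g6 = LOW NOR LOW = HIGH

g8 = LOW  g11 = HIGH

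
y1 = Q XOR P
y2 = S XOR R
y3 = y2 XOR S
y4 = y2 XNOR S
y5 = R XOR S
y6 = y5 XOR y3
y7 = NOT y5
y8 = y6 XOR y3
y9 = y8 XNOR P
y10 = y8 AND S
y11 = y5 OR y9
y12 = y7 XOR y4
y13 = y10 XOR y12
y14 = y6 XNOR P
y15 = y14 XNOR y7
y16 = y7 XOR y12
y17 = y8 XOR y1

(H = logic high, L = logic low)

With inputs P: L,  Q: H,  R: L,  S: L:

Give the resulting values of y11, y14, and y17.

y11 = H, y14 = H, y17 = H

y1 = Q XOR P = H XOR L = H
y2 = S XOR R = L XOR L = L
y3 = y2 XOR S = L XOR L = L
y5 = R XOR S = L XOR L = L
y6 = y5 XOR y3 = L XOR L = L
y8 = y6 XOR y3 = L XOR L = L
y9 = y8 XNOR P = L XNOR L = H
y11 = y5 OR y9 = L OR H = H
y14 = y6 XNOR P = L XNOR L = H
y17 = y8 XOR y1 = L XOR H = H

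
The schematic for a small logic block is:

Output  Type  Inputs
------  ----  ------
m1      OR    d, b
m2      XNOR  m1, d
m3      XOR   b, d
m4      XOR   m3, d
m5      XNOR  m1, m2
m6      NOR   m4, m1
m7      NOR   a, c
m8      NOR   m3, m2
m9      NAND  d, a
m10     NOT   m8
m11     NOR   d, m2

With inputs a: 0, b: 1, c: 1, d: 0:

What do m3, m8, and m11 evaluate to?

m1 = d OR b = 0 OR 1 = 1
m2 = m1 XNOR d = 1 XNOR 0 = 0
m3 = b XOR d = 1 XOR 0 = 1
m8 = m3 NOR m2 = 1 NOR 0 = 0
m11 = d NOR m2 = 0 NOR 0 = 1

m3 = 1  m8 = 0  m11 = 1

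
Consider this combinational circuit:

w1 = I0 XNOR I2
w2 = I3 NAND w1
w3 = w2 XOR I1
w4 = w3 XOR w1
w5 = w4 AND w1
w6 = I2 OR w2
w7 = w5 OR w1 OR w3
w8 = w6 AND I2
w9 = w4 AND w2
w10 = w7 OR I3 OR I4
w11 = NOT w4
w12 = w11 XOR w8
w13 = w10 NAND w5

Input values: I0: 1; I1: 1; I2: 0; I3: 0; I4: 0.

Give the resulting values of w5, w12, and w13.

w5 = 0, w12 = 1, w13 = 1

w1 = I0 XNOR I2 = 1 XNOR 0 = 0
w2 = I3 NAND w1 = 0 NAND 0 = 1
w3 = w2 XOR I1 = 1 XOR 1 = 0
w4 = w3 XOR w1 = 0 XOR 0 = 0
w5 = w4 AND w1 = 0 AND 0 = 0
w6 = I2 OR w2 = 0 OR 1 = 1
w7 = w5 OR w1 OR w3 = 0 OR 0 OR 0 = 0
w8 = w6 AND I2 = 1 AND 0 = 0
w10 = w7 OR I3 OR I4 = 0 OR 0 OR 0 = 0
w11 = NOT w4 = NOT 0 = 1
w12 = w11 XOR w8 = 1 XOR 0 = 1
w13 = w10 NAND w5 = 0 NAND 0 = 1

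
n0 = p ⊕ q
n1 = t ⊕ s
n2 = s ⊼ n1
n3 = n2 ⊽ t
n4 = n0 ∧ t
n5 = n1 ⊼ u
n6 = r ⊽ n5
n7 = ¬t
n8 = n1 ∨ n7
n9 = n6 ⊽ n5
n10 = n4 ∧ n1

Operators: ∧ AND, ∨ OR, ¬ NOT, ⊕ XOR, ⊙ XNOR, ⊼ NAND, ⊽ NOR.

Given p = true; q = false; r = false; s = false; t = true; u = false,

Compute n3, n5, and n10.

n3 = false, n5 = true, n10 = true

n0 = p XOR q = true XOR false = true
n1 = t XOR s = true XOR false = true
n2 = s NAND n1 = false NAND true = true
n3 = n2 NOR t = true NOR true = false
n4 = n0 AND t = true AND true = true
n5 = n1 NAND u = true NAND false = true
n10 = n4 AND n1 = true AND true = true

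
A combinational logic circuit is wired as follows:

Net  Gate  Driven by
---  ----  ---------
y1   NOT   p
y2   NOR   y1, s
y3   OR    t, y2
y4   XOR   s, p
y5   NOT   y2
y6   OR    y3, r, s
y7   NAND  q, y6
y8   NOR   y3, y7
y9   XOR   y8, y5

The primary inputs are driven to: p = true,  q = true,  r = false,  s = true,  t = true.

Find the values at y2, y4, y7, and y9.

y2 = false; y4 = false; y7 = false; y9 = true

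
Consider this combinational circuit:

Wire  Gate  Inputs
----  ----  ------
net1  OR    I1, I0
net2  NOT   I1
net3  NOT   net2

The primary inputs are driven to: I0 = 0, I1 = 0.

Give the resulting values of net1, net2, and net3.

net1 = 0  net2 = 1  net3 = 0

net1 = I1 OR I0 = 0 OR 0 = 0
net2 = NOT I1 = NOT 0 = 1
net3 = NOT net2 = NOT 1 = 0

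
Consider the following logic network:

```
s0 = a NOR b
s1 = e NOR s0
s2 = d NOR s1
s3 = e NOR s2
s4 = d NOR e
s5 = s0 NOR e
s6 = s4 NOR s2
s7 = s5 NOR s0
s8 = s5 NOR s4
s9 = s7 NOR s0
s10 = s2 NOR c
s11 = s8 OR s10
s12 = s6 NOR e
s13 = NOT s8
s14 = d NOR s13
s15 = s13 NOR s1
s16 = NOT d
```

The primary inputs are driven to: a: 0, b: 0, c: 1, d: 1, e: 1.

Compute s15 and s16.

s0 = a NOR b = 0 NOR 0 = 1
s1 = e NOR s0 = 1 NOR 1 = 0
s4 = d NOR e = 1 NOR 1 = 0
s5 = s0 NOR e = 1 NOR 1 = 0
s8 = s5 NOR s4 = 0 NOR 0 = 1
s13 = NOT s8 = NOT 1 = 0
s15 = s13 NOR s1 = 0 NOR 0 = 1
s16 = NOT d = NOT 1 = 0

s15 = 1, s16 = 0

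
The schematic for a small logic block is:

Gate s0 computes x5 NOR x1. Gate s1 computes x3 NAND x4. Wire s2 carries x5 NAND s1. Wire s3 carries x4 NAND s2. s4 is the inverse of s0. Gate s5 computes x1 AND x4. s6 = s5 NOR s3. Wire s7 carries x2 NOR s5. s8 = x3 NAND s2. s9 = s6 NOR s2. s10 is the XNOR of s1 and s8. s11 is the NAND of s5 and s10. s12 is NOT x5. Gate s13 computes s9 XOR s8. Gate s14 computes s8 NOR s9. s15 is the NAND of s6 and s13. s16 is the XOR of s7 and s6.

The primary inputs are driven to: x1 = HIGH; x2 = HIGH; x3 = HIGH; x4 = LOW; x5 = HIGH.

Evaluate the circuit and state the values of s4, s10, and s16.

s4 = HIGH; s10 = HIGH; s16 = LOW

s0 = x5 NOR x1 = HIGH NOR HIGH = LOW
s1 = x3 NAND x4 = HIGH NAND LOW = HIGH
s2 = x5 NAND s1 = HIGH NAND HIGH = LOW
s3 = x4 NAND s2 = LOW NAND LOW = HIGH
s4 = NOT s0 = NOT LOW = HIGH
s5 = x1 AND x4 = HIGH AND LOW = LOW
s6 = s5 NOR s3 = LOW NOR HIGH = LOW
s7 = x2 NOR s5 = HIGH NOR LOW = LOW
s8 = x3 NAND s2 = HIGH NAND LOW = HIGH
s10 = s1 XNOR s8 = HIGH XNOR HIGH = HIGH
s16 = s7 XOR s6 = LOW XOR LOW = LOW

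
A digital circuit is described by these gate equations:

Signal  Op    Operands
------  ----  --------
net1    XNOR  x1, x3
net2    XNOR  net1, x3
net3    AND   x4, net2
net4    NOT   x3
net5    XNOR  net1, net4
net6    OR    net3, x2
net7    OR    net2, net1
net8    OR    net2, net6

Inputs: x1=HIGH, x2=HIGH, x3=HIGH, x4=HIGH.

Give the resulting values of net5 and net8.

net1 = x1 XNOR x3 = HIGH XNOR HIGH = HIGH
net2 = net1 XNOR x3 = HIGH XNOR HIGH = HIGH
net3 = x4 AND net2 = HIGH AND HIGH = HIGH
net4 = NOT x3 = NOT HIGH = LOW
net5 = net1 XNOR net4 = HIGH XNOR LOW = LOW
net6 = net3 OR x2 = HIGH OR HIGH = HIGH
net8 = net2 OR net6 = HIGH OR HIGH = HIGH

net5 = LOW; net8 = HIGH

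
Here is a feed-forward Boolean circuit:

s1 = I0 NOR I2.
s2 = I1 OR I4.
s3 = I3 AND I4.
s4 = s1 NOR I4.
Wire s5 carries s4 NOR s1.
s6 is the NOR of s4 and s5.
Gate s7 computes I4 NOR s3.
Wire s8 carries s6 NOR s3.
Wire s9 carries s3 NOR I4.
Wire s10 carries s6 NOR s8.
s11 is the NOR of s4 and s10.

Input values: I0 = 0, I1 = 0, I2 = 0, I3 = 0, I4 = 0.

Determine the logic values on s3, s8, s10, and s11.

s3 = 0; s8 = 0; s10 = 0; s11 = 1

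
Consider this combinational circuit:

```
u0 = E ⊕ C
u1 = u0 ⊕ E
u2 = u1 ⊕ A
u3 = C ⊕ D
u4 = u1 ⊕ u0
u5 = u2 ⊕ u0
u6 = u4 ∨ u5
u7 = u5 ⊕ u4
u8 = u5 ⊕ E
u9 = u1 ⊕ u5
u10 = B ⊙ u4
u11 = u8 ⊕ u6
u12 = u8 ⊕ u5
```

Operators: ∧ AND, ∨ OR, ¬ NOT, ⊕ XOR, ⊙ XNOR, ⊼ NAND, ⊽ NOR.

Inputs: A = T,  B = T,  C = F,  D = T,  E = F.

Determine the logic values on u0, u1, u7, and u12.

u0 = E XOR C = F XOR F = F
u1 = u0 XOR E = F XOR F = F
u2 = u1 XOR A = F XOR T = T
u4 = u1 XOR u0 = F XOR F = F
u5 = u2 XOR u0 = T XOR F = T
u7 = u5 XOR u4 = T XOR F = T
u8 = u5 XOR E = T XOR F = T
u12 = u8 XOR u5 = T XOR T = F

u0 = F, u1 = F, u7 = T, u12 = F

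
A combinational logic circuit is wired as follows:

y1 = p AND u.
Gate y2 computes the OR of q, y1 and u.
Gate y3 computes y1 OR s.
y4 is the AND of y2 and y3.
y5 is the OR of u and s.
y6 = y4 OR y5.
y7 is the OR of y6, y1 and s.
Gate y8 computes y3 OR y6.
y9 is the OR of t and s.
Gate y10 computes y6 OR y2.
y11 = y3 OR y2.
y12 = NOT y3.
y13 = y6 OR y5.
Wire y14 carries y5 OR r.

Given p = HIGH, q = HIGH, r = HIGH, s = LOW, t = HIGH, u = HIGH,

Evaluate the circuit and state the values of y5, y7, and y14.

y1 = p AND u = HIGH AND HIGH = HIGH
y2 = q OR y1 OR u = HIGH OR HIGH OR HIGH = HIGH
y3 = y1 OR s = HIGH OR LOW = HIGH
y4 = y2 AND y3 = HIGH AND HIGH = HIGH
y5 = u OR s = HIGH OR LOW = HIGH
y6 = y4 OR y5 = HIGH OR HIGH = HIGH
y7 = y6 OR y1 OR s = HIGH OR HIGH OR LOW = HIGH
y14 = y5 OR r = HIGH OR HIGH = HIGH

y5 = HIGH  y7 = HIGH  y14 = HIGH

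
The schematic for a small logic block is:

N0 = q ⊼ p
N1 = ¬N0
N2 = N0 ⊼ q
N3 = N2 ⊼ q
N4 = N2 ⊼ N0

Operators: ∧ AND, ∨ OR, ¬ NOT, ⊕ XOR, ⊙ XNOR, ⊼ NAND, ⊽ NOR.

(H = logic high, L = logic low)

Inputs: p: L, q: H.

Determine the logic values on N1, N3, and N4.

N1 = L  N3 = H  N4 = H

N0 = q NAND p = H NAND L = H
N1 = NOT N0 = NOT H = L
N2 = N0 NAND q = H NAND H = L
N3 = N2 NAND q = L NAND H = H
N4 = N2 NAND N0 = L NAND H = H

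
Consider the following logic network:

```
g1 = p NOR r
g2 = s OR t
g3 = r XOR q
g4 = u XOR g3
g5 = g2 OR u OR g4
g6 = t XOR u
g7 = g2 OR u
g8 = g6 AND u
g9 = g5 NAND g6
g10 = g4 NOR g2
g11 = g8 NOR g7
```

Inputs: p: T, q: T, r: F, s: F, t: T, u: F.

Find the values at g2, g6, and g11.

g2 = T; g6 = T; g11 = F

g2 = s OR t = F OR T = T
g6 = t XOR u = T XOR F = T
g7 = g2 OR u = T OR F = T
g8 = g6 AND u = T AND F = F
g11 = g8 NOR g7 = F NOR T = F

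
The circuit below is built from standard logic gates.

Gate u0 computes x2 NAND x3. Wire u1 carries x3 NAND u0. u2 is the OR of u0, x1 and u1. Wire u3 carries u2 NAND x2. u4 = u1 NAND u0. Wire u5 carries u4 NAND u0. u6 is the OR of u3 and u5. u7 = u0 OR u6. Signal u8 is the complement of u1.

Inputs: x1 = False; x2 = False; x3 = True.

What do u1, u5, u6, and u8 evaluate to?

u0 = x2 NAND x3 = False NAND True = True
u1 = x3 NAND u0 = True NAND True = False
u2 = u0 OR x1 OR u1 = True OR False OR False = True
u3 = u2 NAND x2 = True NAND False = True
u4 = u1 NAND u0 = False NAND True = True
u5 = u4 NAND u0 = True NAND True = False
u6 = u3 OR u5 = True OR False = True
u8 = NOT u1 = NOT False = True

u1 = False, u5 = False, u6 = True, u8 = True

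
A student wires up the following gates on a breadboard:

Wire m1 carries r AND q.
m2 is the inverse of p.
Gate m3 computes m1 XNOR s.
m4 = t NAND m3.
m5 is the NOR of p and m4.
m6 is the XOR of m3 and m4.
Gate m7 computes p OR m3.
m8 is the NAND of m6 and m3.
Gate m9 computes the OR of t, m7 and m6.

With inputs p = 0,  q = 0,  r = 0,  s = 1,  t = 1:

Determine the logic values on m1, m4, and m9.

m1 = r AND q = 0 AND 0 = 0
m3 = m1 XNOR s = 0 XNOR 1 = 0
m4 = t NAND m3 = 1 NAND 0 = 1
m6 = m3 XOR m4 = 0 XOR 1 = 1
m7 = p OR m3 = 0 OR 0 = 0
m9 = t OR m7 OR m6 = 1 OR 0 OR 1 = 1

m1 = 0, m4 = 1, m9 = 1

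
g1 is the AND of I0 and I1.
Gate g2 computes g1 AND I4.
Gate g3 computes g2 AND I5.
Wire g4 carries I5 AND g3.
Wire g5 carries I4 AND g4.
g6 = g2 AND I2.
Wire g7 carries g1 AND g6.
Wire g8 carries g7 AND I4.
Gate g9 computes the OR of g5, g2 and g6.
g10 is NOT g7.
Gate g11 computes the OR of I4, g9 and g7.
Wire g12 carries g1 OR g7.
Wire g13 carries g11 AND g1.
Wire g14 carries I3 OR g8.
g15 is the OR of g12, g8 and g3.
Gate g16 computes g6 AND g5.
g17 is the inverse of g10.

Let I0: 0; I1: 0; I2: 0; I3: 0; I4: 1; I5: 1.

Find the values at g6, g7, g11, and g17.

g6 = 0  g7 = 0  g11 = 1  g17 = 0

g1 = I0 AND I1 = 0 AND 0 = 0
g2 = g1 AND I4 = 0 AND 1 = 0
g3 = g2 AND I5 = 0 AND 1 = 0
g4 = I5 AND g3 = 1 AND 0 = 0
g5 = I4 AND g4 = 1 AND 0 = 0
g6 = g2 AND I2 = 0 AND 0 = 0
g7 = g1 AND g6 = 0 AND 0 = 0
g9 = g5 OR g2 OR g6 = 0 OR 0 OR 0 = 0
g10 = NOT g7 = NOT 0 = 1
g11 = I4 OR g9 OR g7 = 1 OR 0 OR 0 = 1
g17 = NOT g10 = NOT 1 = 0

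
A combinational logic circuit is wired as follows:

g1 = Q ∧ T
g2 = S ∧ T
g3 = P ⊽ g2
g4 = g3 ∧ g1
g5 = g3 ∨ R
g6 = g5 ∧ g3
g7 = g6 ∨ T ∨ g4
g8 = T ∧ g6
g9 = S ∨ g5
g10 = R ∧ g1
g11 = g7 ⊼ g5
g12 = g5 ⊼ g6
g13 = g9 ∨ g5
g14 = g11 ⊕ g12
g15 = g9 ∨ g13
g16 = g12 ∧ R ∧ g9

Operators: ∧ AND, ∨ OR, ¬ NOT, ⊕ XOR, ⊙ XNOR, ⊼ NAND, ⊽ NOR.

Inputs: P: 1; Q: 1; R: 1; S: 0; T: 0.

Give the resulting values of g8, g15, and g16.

g8 = 0; g15 = 1; g16 = 1

g2 = S AND T = 0 AND 0 = 0
g3 = P NOR g2 = 1 NOR 0 = 0
g5 = g3 OR R = 0 OR 1 = 1
g6 = g5 AND g3 = 1 AND 0 = 0
g8 = T AND g6 = 0 AND 0 = 0
g9 = S OR g5 = 0 OR 1 = 1
g12 = g5 NAND g6 = 1 NAND 0 = 1
g13 = g9 OR g5 = 1 OR 1 = 1
g15 = g9 OR g13 = 1 OR 1 = 1
g16 = g12 AND R AND g9 = 1 AND 1 AND 1 = 1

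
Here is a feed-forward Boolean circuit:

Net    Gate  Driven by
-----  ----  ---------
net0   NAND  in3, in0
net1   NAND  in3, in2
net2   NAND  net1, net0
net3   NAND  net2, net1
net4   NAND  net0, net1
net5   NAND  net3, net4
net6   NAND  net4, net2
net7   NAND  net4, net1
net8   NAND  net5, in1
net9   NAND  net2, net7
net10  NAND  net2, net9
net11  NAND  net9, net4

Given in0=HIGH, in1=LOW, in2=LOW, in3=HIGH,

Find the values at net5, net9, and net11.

net0 = in3 NAND in0 = HIGH NAND HIGH = LOW
net1 = in3 NAND in2 = HIGH NAND LOW = HIGH
net2 = net1 NAND net0 = HIGH NAND LOW = HIGH
net3 = net2 NAND net1 = HIGH NAND HIGH = LOW
net4 = net0 NAND net1 = LOW NAND HIGH = HIGH
net5 = net3 NAND net4 = LOW NAND HIGH = HIGH
net7 = net4 NAND net1 = HIGH NAND HIGH = LOW
net9 = net2 NAND net7 = HIGH NAND LOW = HIGH
net11 = net9 NAND net4 = HIGH NAND HIGH = LOW

net5 = HIGH, net9 = HIGH, net11 = LOW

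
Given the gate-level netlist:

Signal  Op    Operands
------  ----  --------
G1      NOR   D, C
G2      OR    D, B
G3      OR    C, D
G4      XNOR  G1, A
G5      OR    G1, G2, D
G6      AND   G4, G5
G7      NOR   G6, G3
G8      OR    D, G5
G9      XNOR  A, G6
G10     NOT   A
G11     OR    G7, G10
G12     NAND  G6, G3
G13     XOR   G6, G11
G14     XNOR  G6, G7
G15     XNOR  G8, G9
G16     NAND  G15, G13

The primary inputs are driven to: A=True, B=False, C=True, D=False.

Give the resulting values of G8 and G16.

G8 = False, G16 = True

G1 = D NOR C = False NOR True = False
G2 = D OR B = False OR False = False
G3 = C OR D = True OR False = True
G4 = G1 XNOR A = False XNOR True = False
G5 = G1 OR G2 OR D = False OR False OR False = False
G6 = G4 AND G5 = False AND False = False
G7 = G6 NOR G3 = False NOR True = False
G8 = D OR G5 = False OR False = False
G9 = A XNOR G6 = True XNOR False = False
G10 = NOT A = NOT True = False
G11 = G7 OR G10 = False OR False = False
G13 = G6 XOR G11 = False XOR False = False
G15 = G8 XNOR G9 = False XNOR False = True
G16 = G15 NAND G13 = True NAND False = True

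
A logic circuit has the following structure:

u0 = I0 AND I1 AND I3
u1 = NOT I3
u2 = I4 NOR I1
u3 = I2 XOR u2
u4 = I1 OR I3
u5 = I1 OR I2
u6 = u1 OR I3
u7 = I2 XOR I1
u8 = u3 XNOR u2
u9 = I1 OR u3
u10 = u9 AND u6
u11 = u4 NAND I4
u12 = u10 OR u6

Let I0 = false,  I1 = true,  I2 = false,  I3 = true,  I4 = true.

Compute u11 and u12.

u11 = false, u12 = true

u1 = NOT I3 = NOT true = false
u2 = I4 NOR I1 = true NOR true = false
u3 = I2 XOR u2 = false XOR false = false
u4 = I1 OR I3 = true OR true = true
u6 = u1 OR I3 = false OR true = true
u9 = I1 OR u3 = true OR false = true
u10 = u9 AND u6 = true AND true = true
u11 = u4 NAND I4 = true NAND true = false
u12 = u10 OR u6 = true OR true = true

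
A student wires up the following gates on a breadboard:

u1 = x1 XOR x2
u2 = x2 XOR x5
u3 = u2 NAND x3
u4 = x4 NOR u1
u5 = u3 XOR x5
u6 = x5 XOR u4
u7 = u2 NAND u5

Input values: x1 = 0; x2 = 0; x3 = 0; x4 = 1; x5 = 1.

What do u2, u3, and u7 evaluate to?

u2 = x2 XOR x5 = 0 XOR 1 = 1
u3 = u2 NAND x3 = 1 NAND 0 = 1
u5 = u3 XOR x5 = 1 XOR 1 = 0
u7 = u2 NAND u5 = 1 NAND 0 = 1

u2 = 1; u3 = 1; u7 = 1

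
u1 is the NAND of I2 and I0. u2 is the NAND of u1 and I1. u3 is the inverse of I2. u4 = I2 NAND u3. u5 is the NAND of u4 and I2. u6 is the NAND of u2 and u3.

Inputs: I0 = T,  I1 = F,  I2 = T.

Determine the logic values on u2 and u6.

u1 = I2 NAND I0 = T NAND T = F
u2 = u1 NAND I1 = F NAND F = T
u3 = NOT I2 = NOT T = F
u6 = u2 NAND u3 = T NAND F = T

u2 = T; u6 = T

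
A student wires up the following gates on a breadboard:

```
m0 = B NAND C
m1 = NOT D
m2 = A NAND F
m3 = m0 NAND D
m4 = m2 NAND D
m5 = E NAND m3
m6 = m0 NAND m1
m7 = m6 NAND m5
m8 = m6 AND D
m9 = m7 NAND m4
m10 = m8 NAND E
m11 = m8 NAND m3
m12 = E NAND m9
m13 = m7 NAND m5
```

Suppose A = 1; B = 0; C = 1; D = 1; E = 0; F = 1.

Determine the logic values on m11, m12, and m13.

m0 = B NAND C = 0 NAND 1 = 1
m1 = NOT D = NOT 1 = 0
m2 = A NAND F = 1 NAND 1 = 0
m3 = m0 NAND D = 1 NAND 1 = 0
m4 = m2 NAND D = 0 NAND 1 = 1
m5 = E NAND m3 = 0 NAND 0 = 1
m6 = m0 NAND m1 = 1 NAND 0 = 1
m7 = m6 NAND m5 = 1 NAND 1 = 0
m8 = m6 AND D = 1 AND 1 = 1
m9 = m7 NAND m4 = 0 NAND 1 = 1
m11 = m8 NAND m3 = 1 NAND 0 = 1
m12 = E NAND m9 = 0 NAND 1 = 1
m13 = m7 NAND m5 = 0 NAND 1 = 1

m11 = 1, m12 = 1, m13 = 1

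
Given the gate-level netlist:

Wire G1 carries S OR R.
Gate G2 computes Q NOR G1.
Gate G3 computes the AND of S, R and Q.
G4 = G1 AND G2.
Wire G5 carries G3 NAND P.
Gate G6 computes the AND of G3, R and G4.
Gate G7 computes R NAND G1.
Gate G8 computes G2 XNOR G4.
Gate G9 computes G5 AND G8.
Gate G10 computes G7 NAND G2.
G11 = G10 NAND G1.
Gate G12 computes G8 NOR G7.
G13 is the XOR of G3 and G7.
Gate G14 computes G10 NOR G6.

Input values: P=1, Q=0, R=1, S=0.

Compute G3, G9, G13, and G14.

G1 = S OR R = 0 OR 1 = 1
G2 = Q NOR G1 = 0 NOR 1 = 0
G3 = S AND R AND Q = 0 AND 1 AND 0 = 0
G4 = G1 AND G2 = 1 AND 0 = 0
G5 = G3 NAND P = 0 NAND 1 = 1
G6 = G3 AND R AND G4 = 0 AND 1 AND 0 = 0
G7 = R NAND G1 = 1 NAND 1 = 0
G8 = G2 XNOR G4 = 0 XNOR 0 = 1
G9 = G5 AND G8 = 1 AND 1 = 1
G10 = G7 NAND G2 = 0 NAND 0 = 1
G13 = G3 XOR G7 = 0 XOR 0 = 0
G14 = G10 NOR G6 = 1 NOR 0 = 0

G3 = 0, G9 = 1, G13 = 0, G14 = 0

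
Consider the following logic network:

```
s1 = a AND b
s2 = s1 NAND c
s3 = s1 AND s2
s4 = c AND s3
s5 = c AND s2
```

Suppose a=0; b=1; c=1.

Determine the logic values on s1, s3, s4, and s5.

s1 = a AND b = 0 AND 1 = 0
s2 = s1 NAND c = 0 NAND 1 = 1
s3 = s1 AND s2 = 0 AND 1 = 0
s4 = c AND s3 = 1 AND 0 = 0
s5 = c AND s2 = 1 AND 1 = 1

s1 = 0, s3 = 0, s4 = 0, s5 = 1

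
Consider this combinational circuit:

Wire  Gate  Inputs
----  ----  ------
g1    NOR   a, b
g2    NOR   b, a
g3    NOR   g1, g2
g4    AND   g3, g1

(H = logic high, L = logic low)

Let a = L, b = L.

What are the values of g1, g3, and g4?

g1 = H, g3 = L, g4 = L

g1 = a NOR b = L NOR L = H
g2 = b NOR a = L NOR L = H
g3 = g1 NOR g2 = H NOR H = L
g4 = g3 AND g1 = L AND H = L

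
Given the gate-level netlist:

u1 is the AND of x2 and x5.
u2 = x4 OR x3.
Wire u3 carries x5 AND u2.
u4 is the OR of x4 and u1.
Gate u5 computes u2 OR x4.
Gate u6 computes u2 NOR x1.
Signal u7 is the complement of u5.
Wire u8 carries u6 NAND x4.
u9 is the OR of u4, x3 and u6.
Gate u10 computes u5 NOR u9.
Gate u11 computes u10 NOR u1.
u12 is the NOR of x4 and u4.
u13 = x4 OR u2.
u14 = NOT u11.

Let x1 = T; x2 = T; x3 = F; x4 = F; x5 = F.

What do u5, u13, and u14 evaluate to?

u5 = F; u13 = F; u14 = T

u1 = x2 AND x5 = T AND F = F
u2 = x4 OR x3 = F OR F = F
u4 = x4 OR u1 = F OR F = F
u5 = u2 OR x4 = F OR F = F
u6 = u2 NOR x1 = F NOR T = F
u9 = u4 OR x3 OR u6 = F OR F OR F = F
u10 = u5 NOR u9 = F NOR F = T
u11 = u10 NOR u1 = T NOR F = F
u13 = x4 OR u2 = F OR F = F
u14 = NOT u11 = NOT F = T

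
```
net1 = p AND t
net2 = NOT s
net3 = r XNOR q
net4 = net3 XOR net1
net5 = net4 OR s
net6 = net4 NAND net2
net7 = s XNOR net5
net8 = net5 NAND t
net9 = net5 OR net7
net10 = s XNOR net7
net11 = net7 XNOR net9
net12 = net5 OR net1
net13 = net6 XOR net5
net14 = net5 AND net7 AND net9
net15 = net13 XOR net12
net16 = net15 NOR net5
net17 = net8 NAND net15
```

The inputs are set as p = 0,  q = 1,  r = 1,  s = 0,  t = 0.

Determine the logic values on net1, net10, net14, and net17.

net1 = 0  net10 = 1  net14 = 0  net17 = 1

net1 = p AND t = 0 AND 0 = 0
net2 = NOT s = NOT 0 = 1
net3 = r XNOR q = 1 XNOR 1 = 1
net4 = net3 XOR net1 = 1 XOR 0 = 1
net5 = net4 OR s = 1 OR 0 = 1
net6 = net4 NAND net2 = 1 NAND 1 = 0
net7 = s XNOR net5 = 0 XNOR 1 = 0
net8 = net5 NAND t = 1 NAND 0 = 1
net9 = net5 OR net7 = 1 OR 0 = 1
net10 = s XNOR net7 = 0 XNOR 0 = 1
net12 = net5 OR net1 = 1 OR 0 = 1
net13 = net6 XOR net5 = 0 XOR 1 = 1
net14 = net5 AND net7 AND net9 = 1 AND 0 AND 1 = 0
net15 = net13 XOR net12 = 1 XOR 1 = 0
net17 = net8 NAND net15 = 1 NAND 0 = 1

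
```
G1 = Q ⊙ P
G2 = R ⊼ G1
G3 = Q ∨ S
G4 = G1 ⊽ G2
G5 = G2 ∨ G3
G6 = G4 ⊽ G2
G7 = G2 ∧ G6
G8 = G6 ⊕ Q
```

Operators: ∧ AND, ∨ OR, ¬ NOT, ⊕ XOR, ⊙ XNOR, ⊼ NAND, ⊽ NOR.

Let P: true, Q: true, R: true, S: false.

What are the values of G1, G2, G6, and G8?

G1 = true; G2 = false; G6 = true; G8 = false

G1 = Q XNOR P = true XNOR true = true
G2 = R NAND G1 = true NAND true = false
G4 = G1 NOR G2 = true NOR false = false
G6 = G4 NOR G2 = false NOR false = true
G8 = G6 XOR Q = true XOR true = false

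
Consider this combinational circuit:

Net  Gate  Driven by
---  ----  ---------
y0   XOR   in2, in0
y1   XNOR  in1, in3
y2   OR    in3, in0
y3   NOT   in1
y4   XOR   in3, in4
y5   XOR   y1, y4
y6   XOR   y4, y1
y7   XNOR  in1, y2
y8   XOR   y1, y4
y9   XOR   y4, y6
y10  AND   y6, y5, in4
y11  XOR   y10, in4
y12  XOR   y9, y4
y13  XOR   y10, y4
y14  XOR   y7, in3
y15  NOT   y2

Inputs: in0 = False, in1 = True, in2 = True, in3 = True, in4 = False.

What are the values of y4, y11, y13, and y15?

y4 = True, y11 = False, y13 = True, y15 = False

y1 = in1 XNOR in3 = True XNOR True = True
y2 = in3 OR in0 = True OR False = True
y4 = in3 XOR in4 = True XOR False = True
y5 = y1 XOR y4 = True XOR True = False
y6 = y4 XOR y1 = True XOR True = False
y10 = y6 AND y5 AND in4 = False AND False AND False = False
y11 = y10 XOR in4 = False XOR False = False
y13 = y10 XOR y4 = False XOR True = True
y15 = NOT y2 = NOT True = False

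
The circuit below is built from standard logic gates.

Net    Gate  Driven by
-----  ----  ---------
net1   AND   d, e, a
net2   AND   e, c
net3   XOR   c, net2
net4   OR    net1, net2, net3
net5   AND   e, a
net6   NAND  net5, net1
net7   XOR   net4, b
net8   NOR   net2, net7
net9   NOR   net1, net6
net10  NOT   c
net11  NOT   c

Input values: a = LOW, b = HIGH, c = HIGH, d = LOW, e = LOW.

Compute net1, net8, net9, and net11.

net1 = LOW, net8 = HIGH, net9 = LOW, net11 = LOW

net1 = d AND e AND a = LOW AND LOW AND LOW = LOW
net2 = e AND c = LOW AND HIGH = LOW
net3 = c XOR net2 = HIGH XOR LOW = HIGH
net4 = net1 OR net2 OR net3 = LOW OR LOW OR HIGH = HIGH
net5 = e AND a = LOW AND LOW = LOW
net6 = net5 NAND net1 = LOW NAND LOW = HIGH
net7 = net4 XOR b = HIGH XOR HIGH = LOW
net8 = net2 NOR net7 = LOW NOR LOW = HIGH
net9 = net1 NOR net6 = LOW NOR HIGH = LOW
net11 = NOT c = NOT HIGH = LOW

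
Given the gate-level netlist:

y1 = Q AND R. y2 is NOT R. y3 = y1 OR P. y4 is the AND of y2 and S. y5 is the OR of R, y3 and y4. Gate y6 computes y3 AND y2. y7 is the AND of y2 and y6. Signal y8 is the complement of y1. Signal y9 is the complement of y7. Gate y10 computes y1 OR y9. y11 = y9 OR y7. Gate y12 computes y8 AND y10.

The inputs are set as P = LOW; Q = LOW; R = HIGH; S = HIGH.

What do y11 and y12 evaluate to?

y1 = Q AND R = LOW AND HIGH = LOW
y2 = NOT R = NOT HIGH = LOW
y3 = y1 OR P = LOW OR LOW = LOW
y6 = y3 AND y2 = LOW AND LOW = LOW
y7 = y2 AND y6 = LOW AND LOW = LOW
y8 = NOT y1 = NOT LOW = HIGH
y9 = NOT y7 = NOT LOW = HIGH
y10 = y1 OR y9 = LOW OR HIGH = HIGH
y11 = y9 OR y7 = HIGH OR LOW = HIGH
y12 = y8 AND y10 = HIGH AND HIGH = HIGH

y11 = HIGH  y12 = HIGH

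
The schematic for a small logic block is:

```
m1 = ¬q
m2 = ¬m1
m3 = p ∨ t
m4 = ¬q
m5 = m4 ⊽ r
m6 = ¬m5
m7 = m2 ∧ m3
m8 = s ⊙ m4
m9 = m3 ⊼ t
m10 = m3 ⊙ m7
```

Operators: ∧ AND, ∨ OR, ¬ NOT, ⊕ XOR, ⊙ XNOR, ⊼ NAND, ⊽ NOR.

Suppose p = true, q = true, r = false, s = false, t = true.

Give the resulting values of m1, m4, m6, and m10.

m1 = false; m4 = false; m6 = false; m10 = true

m1 = NOT q = NOT true = false
m2 = NOT m1 = NOT false = true
m3 = p OR t = true OR true = true
m4 = NOT q = NOT true = false
m5 = m4 NOR r = false NOR false = true
m6 = NOT m5 = NOT true = false
m7 = m2 AND m3 = true AND true = true
m10 = m3 XNOR m7 = true XNOR true = true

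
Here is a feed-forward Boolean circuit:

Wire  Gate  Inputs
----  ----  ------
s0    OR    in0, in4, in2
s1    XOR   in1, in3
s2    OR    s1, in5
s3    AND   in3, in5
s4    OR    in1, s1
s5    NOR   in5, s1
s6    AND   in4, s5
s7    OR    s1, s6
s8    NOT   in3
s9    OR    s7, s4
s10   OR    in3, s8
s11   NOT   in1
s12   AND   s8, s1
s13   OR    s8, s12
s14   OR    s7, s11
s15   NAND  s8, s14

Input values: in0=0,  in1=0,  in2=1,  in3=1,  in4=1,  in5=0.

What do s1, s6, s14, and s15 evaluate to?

s1 = in1 XOR in3 = 0 XOR 1 = 1
s5 = in5 NOR s1 = 0 NOR 1 = 0
s6 = in4 AND s5 = 1 AND 0 = 0
s7 = s1 OR s6 = 1 OR 0 = 1
s8 = NOT in3 = NOT 1 = 0
s11 = NOT in1 = NOT 0 = 1
s14 = s7 OR s11 = 1 OR 1 = 1
s15 = s8 NAND s14 = 0 NAND 1 = 1

s1 = 1  s6 = 0  s14 = 1  s15 = 1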